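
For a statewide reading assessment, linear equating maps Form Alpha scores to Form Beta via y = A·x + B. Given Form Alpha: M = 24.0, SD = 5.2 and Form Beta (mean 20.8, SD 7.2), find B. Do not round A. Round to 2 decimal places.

A = SD_Y / SD_X = 7.2 / 5.2 = 1.384615
B = M_Y − A·M_X = 20.8 − 1.384615 × 24.0 = -12.43

-12.43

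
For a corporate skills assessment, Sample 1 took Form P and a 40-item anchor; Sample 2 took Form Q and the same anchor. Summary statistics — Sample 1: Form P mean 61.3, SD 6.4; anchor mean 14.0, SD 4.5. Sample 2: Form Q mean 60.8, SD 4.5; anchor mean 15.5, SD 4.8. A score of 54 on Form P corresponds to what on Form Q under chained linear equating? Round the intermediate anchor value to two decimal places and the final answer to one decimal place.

Form P → anchor (Sample 1): v = (4.5/6.4)(54 − 61.3) + 14.0 = 8.87
anchor → Form Q (Sample 2): y = (4.5/4.8)(8.87 − 15.5) + 60.8 = 54.6

54.6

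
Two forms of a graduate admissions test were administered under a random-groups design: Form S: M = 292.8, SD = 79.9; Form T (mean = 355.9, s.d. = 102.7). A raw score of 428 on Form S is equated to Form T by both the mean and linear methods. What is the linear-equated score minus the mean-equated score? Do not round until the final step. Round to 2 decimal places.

38.58

Mean-equated: 428 + (355.9 − 292.8) = 491.10
Linear-equated: (102.7/79.9)(428 − 292.8) + 355.9 = 529.680
Difference = 529.680 − 491.10 = 38.58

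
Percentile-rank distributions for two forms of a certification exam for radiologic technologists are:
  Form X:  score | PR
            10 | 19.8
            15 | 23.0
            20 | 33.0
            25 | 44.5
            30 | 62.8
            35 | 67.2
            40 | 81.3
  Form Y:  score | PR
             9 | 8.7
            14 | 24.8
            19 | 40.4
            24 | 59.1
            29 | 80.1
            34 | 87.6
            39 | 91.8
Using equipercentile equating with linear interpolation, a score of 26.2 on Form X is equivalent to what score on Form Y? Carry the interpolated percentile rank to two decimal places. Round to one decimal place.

PR of 26.2 on Form X: 44.5 + (26.2 − 25)/(30 − 25) × (62.8 − 44.5) = 48.89
On Form Y, PR 48.89 falls between score 19 (PR 40.4) and 24 (PR 59.1).
Interpolate: 19 + (48.89 − 40.4)/(59.1 − 40.4) × (24 − 19) = 21.3

21.3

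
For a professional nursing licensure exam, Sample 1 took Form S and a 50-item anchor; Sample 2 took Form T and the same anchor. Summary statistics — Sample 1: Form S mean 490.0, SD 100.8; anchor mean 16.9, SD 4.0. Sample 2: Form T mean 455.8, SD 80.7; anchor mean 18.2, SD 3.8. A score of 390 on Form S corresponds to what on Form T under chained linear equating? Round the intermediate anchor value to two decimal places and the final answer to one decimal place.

343.9

Form S → anchor (Sample 1): v = (4.0/100.8)(390 − 490.0) + 16.9 = 12.93
anchor → Form T (Sample 2): y = (80.7/3.8)(12.93 − 18.2) + 455.8 = 343.9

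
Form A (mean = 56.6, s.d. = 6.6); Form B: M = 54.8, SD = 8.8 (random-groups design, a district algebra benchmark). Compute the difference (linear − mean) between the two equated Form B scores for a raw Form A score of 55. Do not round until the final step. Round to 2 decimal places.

-0.53

Mean-equated: 55 + (54.8 − 56.6) = 53.20
Linear-equated: (8.8/6.6)(55 − 56.6) + 54.8 = 52.667
Difference = 52.667 − 53.20 = -0.53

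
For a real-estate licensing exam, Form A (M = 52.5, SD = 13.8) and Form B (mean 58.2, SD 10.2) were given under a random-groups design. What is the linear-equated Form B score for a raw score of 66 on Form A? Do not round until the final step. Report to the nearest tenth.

Linear equating: y = (SD_Y/SD_X)(x − M_X) + M_Y
y = (10.2/13.8)(66 − 52.5) + 58.2
y = 0.739130 × 13.5 + 58.2 = 9.9783 + 58.2 = 68.2

68.2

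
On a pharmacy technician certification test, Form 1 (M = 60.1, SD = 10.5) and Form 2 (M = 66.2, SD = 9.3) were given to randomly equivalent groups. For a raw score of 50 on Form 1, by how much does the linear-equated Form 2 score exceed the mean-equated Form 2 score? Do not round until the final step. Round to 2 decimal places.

Mean-equated: 50 + (66.2 − 60.1) = 56.10
Linear-equated: (9.3/10.5)(50 − 60.1) + 66.2 = 57.254
Difference = 57.254 − 56.10 = 1.15

1.15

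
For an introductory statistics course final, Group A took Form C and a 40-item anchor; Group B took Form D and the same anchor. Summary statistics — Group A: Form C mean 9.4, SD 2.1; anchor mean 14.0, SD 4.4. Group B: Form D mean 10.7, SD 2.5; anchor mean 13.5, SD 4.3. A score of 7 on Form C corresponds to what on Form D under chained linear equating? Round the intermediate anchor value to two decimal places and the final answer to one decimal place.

8.1

Form C → anchor (Group A): v = (4.4/2.1)(7 − 9.4) + 14.0 = 8.97
anchor → Form D (Group B): y = (2.5/4.3)(8.97 − 13.5) + 10.7 = 8.1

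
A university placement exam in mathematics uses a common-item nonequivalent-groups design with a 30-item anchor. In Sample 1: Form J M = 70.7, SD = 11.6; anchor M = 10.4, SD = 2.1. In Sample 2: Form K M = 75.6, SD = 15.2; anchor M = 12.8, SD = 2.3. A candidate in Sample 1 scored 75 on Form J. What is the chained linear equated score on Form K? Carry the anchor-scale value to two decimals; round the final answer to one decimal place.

Form J → anchor (Sample 1): v = (2.1/11.6)(75 − 70.7) + 10.4 = 11.18
anchor → Form K (Sample 2): y = (15.2/2.3)(11.18 − 12.8) + 75.6 = 64.9

64.9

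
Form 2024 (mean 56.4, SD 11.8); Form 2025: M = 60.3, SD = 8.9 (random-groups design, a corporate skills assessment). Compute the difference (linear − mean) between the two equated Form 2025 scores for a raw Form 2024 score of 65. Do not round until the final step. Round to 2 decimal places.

-2.11

Mean-equated: 65 + (60.3 − 56.4) = 68.90
Linear-equated: (8.9/11.8)(65 − 56.4) + 60.3 = 66.786
Difference = 66.786 − 68.90 = -2.11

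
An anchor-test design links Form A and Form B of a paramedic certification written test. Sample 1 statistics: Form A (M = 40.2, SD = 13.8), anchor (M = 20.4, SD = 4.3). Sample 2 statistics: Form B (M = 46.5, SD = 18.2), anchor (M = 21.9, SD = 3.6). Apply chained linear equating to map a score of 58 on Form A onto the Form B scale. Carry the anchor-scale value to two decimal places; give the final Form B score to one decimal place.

Form A → anchor (Sample 1): v = (4.3/13.8)(58 − 40.2) + 20.4 = 25.95
anchor → Form B (Sample 2): y = (18.2/3.6)(25.95 − 21.9) + 46.5 = 67.0

67.0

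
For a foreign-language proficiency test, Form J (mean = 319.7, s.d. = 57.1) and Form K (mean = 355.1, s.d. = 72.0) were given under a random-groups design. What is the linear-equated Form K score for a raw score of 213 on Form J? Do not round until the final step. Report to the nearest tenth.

Linear equating: y = (SD_Y/SD_X)(x − M_X) + M_Y
y = (72.0/57.1)(213 − 319.7) + 355.1
y = 1.260946 × -106.7 + 355.1 = -134.5429 + 355.1 = 220.6

220.6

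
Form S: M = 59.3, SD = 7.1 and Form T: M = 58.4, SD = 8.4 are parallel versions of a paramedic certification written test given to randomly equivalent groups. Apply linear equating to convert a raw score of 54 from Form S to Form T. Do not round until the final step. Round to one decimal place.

Linear equating: y = (SD_Y/SD_X)(x − M_X) + M_Y
y = (8.4/7.1)(54 − 59.3) + 58.4
y = 1.183099 × -5.3 + 58.4 = -6.2704 + 58.4 = 52.1

52.1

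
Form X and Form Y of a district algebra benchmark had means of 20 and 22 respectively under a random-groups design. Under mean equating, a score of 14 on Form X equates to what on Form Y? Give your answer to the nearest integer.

Mean equating: y = x + (M_Y − M_X) = 14 + (22 − 20) = 16

16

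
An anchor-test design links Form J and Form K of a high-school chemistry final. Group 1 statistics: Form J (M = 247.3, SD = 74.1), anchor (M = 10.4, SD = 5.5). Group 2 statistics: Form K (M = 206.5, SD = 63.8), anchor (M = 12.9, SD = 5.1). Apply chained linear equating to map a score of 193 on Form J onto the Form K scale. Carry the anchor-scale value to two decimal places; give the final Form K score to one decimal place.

Form J → anchor (Group 1): v = (5.5/74.1)(193 − 247.3) + 10.4 = 6.37
anchor → Form K (Group 2): y = (63.8/5.1)(6.37 − 12.9) + 206.5 = 124.8

124.8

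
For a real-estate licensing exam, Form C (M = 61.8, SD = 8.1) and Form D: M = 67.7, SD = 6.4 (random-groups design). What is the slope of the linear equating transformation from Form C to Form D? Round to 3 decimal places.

A = SD_Y / SD_X = 6.4 / 8.1 = 0.790

0.790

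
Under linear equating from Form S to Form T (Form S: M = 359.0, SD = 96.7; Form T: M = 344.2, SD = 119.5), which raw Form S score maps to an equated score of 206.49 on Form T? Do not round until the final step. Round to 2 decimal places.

Invert y = (SD_Y/SD_X)(x − M_X) + M_Y:
x = (SD_X/SD_Y)(y − M_Y) + M_X = (96.7/119.5)(206.49 − 344.2) + 359.0
x = 0.809205 × -137.710 + 359.0 = 247.56

247.56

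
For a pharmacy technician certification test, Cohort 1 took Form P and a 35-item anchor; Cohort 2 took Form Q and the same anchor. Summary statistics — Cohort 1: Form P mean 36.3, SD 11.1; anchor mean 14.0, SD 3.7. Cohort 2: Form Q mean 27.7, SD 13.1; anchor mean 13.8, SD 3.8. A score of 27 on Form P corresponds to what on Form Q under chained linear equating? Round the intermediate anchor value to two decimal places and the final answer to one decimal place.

Form P → anchor (Cohort 1): v = (3.7/11.1)(27 − 36.3) + 14.0 = 10.90
anchor → Form Q (Cohort 2): y = (13.1/3.8)(10.90 − 13.8) + 27.7 = 17.7

17.7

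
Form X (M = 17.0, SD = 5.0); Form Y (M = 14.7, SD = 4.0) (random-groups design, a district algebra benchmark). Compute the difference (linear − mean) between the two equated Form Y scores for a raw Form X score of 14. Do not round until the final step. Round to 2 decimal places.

Mean-equated: 14 + (14.7 − 17.0) = 11.70
Linear-equated: (4.0/5.0)(14 − 17.0) + 14.7 = 12.300
Difference = 12.300 − 11.70 = 0.60

0.60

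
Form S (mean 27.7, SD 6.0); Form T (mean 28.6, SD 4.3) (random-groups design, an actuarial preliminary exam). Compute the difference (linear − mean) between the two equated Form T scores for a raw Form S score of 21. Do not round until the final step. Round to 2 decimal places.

Mean-equated: 21 + (28.6 − 27.7) = 21.90
Linear-equated: (4.3/6.0)(21 − 27.7) + 28.6 = 23.798
Difference = 23.798 − 21.90 = 1.90

1.90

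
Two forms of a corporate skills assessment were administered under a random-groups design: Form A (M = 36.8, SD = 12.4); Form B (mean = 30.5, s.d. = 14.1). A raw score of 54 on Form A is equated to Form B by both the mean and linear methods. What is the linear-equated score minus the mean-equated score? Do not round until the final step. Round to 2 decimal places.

2.36

Mean-equated: 54 + (30.5 − 36.8) = 47.70
Linear-equated: (14.1/12.4)(54 − 36.8) + 30.5 = 50.058
Difference = 50.058 − 47.70 = 2.36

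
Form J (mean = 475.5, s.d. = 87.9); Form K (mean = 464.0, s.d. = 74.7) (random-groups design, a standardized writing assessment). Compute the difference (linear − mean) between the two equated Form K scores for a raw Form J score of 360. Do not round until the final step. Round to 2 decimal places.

17.34

Mean-equated: 360 + (464.0 − 475.5) = 348.50
Linear-equated: (74.7/87.9)(360 − 475.5) + 464.0 = 365.845
Difference = 365.845 − 348.50 = 17.34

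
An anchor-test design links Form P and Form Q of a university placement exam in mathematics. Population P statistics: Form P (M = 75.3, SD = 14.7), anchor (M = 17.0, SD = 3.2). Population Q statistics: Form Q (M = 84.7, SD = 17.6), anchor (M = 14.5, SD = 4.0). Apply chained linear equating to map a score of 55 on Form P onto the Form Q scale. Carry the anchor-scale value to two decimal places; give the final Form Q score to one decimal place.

Form P → anchor (Population P): v = (3.2/14.7)(55 − 75.3) + 17.0 = 12.58
anchor → Form Q (Population Q): y = (17.6/4.0)(12.58 − 14.5) + 84.7 = 76.3

76.3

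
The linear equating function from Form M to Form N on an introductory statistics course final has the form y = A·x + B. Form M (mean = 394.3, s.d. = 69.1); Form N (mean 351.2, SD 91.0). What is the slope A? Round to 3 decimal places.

1.317

A = SD_Y / SD_X = 91.0 / 69.1 = 1.317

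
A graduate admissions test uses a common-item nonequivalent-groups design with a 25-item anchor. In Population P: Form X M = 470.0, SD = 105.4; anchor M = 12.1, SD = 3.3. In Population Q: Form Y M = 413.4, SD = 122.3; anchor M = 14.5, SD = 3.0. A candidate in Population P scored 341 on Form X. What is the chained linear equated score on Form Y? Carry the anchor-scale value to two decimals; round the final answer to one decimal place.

Form X → anchor (Population P): v = (3.3/105.4)(341 − 470.0) + 12.1 = 8.06
anchor → Form Y (Population Q): y = (122.3/3.0)(8.06 − 14.5) + 413.4 = 150.9

150.9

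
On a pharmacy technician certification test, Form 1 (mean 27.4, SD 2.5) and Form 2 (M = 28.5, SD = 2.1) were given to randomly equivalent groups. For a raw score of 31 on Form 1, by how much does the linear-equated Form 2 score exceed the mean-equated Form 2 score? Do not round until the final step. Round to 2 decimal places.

Mean-equated: 31 + (28.5 − 27.4) = 32.10
Linear-equated: (2.1/2.5)(31 − 27.4) + 28.5 = 31.524
Difference = 31.524 − 32.10 = -0.58

-0.58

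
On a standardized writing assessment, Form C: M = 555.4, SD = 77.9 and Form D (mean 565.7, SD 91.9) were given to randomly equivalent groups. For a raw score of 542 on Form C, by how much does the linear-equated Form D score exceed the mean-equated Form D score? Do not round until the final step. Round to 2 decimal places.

Mean-equated: 542 + (565.7 − 555.4) = 552.30
Linear-equated: (91.9/77.9)(542 − 555.4) + 565.7 = 549.892
Difference = 549.892 − 552.30 = -2.41

-2.41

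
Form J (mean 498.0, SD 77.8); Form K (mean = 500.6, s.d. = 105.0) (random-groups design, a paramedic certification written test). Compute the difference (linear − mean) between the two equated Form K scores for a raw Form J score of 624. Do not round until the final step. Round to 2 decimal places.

Mean-equated: 624 + (500.6 − 498.0) = 626.60
Linear-equated: (105.0/77.8)(624 − 498.0) + 500.6 = 670.651
Difference = 670.651 − 626.60 = 44.05

44.05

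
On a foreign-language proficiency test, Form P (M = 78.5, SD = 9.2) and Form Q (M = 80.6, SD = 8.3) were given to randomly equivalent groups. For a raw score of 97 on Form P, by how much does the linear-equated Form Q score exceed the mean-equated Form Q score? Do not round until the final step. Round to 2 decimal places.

-1.81

Mean-equated: 97 + (80.6 − 78.5) = 99.10
Linear-equated: (8.3/9.2)(97 − 78.5) + 80.6 = 97.290
Difference = 97.290 − 99.10 = -1.81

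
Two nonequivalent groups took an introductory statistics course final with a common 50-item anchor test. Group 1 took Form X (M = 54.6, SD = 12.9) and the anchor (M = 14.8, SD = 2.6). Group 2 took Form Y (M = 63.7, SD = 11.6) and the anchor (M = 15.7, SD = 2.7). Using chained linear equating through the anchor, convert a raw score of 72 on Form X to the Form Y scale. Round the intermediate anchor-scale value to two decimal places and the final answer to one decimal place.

74.9

Form X → anchor (Group 1): v = (2.6/12.9)(72 − 54.6) + 14.8 = 18.31
anchor → Form Y (Group 2): y = (11.6/2.7)(18.31 − 15.7) + 63.7 = 74.9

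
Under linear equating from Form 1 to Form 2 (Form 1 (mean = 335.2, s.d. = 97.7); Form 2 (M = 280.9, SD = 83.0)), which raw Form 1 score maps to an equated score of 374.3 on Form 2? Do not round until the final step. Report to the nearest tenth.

445.1

Invert y = (SD_Y/SD_X)(x − M_X) + M_Y:
x = (SD_X/SD_Y)(y − M_Y) + M_X = (97.7/83.0)(374.3 − 280.9) + 335.2
x = 1.177108 × 93.400 + 335.2 = 445.1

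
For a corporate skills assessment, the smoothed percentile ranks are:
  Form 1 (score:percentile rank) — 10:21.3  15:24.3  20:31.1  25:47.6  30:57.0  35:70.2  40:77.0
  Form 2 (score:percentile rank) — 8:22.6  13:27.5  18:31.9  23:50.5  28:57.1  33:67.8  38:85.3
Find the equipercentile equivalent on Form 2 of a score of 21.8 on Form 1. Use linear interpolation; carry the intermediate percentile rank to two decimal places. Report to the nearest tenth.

19.4

PR of 21.8 on Form 1: 31.1 + (21.8 − 20)/(25 − 20) × (47.6 − 31.1) = 37.04
On Form 2, PR 37.04 falls between score 18 (PR 31.9) and 23 (PR 50.5).
Interpolate: 18 + (37.04 − 31.9)/(50.5 − 31.9) × (23 − 18) = 19.4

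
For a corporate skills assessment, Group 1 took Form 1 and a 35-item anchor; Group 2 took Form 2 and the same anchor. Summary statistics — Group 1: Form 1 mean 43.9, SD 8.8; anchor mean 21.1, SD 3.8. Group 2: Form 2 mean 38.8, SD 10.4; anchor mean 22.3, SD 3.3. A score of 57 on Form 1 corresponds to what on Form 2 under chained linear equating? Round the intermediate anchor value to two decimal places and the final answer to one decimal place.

52.9

Form 1 → anchor (Group 1): v = (3.8/8.8)(57 − 43.9) + 21.1 = 26.76
anchor → Form 2 (Group 2): y = (10.4/3.3)(26.76 − 22.3) + 38.8 = 52.9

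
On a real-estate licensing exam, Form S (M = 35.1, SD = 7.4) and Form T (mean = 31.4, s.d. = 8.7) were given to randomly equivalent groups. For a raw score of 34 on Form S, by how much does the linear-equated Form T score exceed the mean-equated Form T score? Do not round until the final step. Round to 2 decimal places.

Mean-equated: 34 + (31.4 − 35.1) = 30.30
Linear-equated: (8.7/7.4)(34 − 35.1) + 31.4 = 30.107
Difference = 30.107 − 30.30 = -0.19

-0.19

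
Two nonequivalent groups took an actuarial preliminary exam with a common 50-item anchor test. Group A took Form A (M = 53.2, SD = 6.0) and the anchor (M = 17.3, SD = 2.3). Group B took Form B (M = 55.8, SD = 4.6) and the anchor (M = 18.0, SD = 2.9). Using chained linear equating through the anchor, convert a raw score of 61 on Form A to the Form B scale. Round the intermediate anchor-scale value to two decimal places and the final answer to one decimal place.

59.4

Form A → anchor (Group A): v = (2.3/6.0)(61 − 53.2) + 17.3 = 20.29
anchor → Form B (Group B): y = (4.6/2.9)(20.29 − 18.0) + 55.8 = 59.4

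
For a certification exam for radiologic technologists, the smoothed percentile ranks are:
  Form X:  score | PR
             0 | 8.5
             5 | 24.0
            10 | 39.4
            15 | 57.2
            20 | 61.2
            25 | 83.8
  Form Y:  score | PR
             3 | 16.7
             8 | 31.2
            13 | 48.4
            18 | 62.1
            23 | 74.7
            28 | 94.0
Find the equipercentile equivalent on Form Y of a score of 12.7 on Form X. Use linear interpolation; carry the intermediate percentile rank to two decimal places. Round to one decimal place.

13.2

PR of 12.7 on Form X: 39.4 + (12.7 − 10)/(15 − 10) × (57.2 − 39.4) = 49.01
On Form Y, PR 49.01 falls between score 13 (PR 48.4) and 18 (PR 62.1).
Interpolate: 13 + (49.01 − 48.4)/(62.1 − 48.4) × (18 − 13) = 13.2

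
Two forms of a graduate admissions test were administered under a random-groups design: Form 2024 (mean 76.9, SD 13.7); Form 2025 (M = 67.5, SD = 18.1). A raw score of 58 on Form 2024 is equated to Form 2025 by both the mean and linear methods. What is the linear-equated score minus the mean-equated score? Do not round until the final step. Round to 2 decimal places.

Mean-equated: 58 + (67.5 − 76.9) = 48.60
Linear-equated: (18.1/13.7)(58 − 76.9) + 67.5 = 42.530
Difference = 42.530 − 48.60 = -6.07

-6.07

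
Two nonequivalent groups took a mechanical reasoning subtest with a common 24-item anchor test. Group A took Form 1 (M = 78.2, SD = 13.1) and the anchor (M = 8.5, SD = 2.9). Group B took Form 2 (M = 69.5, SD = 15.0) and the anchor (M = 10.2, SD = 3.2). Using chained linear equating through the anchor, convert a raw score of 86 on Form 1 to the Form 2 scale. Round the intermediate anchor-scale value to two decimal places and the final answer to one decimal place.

69.6

Form 1 → anchor (Group A): v = (2.9/13.1)(86 − 78.2) + 8.5 = 10.23
anchor → Form 2 (Group B): y = (15.0/3.2)(10.23 − 10.2) + 69.5 = 69.6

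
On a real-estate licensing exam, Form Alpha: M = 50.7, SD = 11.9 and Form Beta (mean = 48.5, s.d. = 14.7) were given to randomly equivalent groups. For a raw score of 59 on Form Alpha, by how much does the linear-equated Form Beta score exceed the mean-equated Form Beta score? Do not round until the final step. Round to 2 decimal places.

Mean-equated: 59 + (48.5 − 50.7) = 56.80
Linear-equated: (14.7/11.9)(59 − 50.7) + 48.5 = 58.753
Difference = 58.753 − 56.80 = 1.95

1.95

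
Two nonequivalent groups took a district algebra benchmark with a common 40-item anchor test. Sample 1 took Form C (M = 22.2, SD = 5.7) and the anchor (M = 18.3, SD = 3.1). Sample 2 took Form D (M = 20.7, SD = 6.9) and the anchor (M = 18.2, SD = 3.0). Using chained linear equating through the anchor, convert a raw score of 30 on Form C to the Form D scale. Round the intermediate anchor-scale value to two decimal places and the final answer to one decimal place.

Form C → anchor (Sample 1): v = (3.1/5.7)(30 − 22.2) + 18.3 = 22.54
anchor → Form D (Sample 2): y = (6.9/3.0)(22.54 − 18.2) + 20.7 = 30.7

30.7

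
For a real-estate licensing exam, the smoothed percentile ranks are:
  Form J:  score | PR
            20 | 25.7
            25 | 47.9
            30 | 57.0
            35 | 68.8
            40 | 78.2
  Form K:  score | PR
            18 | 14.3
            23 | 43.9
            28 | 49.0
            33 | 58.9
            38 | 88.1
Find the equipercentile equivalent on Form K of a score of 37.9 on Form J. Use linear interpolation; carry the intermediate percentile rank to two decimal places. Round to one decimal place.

35.6

PR of 37.9 on Form J: 68.8 + (37.9 − 35)/(40 − 35) × (78.2 − 68.8) = 74.25
On Form K, PR 74.25 falls between score 33 (PR 58.9) and 38 (PR 88.1).
Interpolate: 33 + (74.25 − 58.9)/(88.1 − 58.9) × (38 − 33) = 35.6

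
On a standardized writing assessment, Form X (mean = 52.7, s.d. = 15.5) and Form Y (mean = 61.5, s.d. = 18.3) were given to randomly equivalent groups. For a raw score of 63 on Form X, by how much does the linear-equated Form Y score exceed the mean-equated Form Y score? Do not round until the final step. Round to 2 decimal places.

Mean-equated: 63 + (61.5 − 52.7) = 71.80
Linear-equated: (18.3/15.5)(63 − 52.7) + 61.5 = 73.661
Difference = 73.661 − 71.80 = 1.86

1.86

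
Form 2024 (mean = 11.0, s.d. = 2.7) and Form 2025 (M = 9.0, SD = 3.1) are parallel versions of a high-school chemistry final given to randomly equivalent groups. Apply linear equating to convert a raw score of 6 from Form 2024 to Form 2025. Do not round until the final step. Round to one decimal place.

3.3

Linear equating: y = (SD_Y/SD_X)(x − M_X) + M_Y
y = (3.1/2.7)(6 − 11.0) + 9.0
y = 1.148148 × -5.0 + 9.0 = -5.7407 + 9.0 = 3.3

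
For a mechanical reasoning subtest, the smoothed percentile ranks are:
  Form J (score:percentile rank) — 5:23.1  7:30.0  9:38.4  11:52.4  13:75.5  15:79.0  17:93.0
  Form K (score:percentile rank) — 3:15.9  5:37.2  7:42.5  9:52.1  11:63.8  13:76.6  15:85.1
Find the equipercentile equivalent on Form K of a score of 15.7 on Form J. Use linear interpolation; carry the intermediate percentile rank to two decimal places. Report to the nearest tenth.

14.7

PR of 15.7 on Form J: 79.0 + (15.7 − 15)/(17 − 15) × (93.0 − 79.0) = 83.90
On Form K, PR 83.90 falls between score 13 (PR 76.6) and 15 (PR 85.1).
Interpolate: 13 + (83.90 − 76.6)/(85.1 − 76.6) × (15 − 13) = 14.7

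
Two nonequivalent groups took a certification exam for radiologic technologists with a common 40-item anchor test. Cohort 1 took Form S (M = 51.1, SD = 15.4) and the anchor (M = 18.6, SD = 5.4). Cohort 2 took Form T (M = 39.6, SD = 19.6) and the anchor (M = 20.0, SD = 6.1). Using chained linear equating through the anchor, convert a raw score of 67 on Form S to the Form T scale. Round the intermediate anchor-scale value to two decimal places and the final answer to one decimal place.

Form S → anchor (Cohort 1): v = (5.4/15.4)(67 − 51.1) + 18.6 = 24.18
anchor → Form T (Cohort 2): y = (19.6/6.1)(24.18 − 20.0) + 39.6 = 53.0

53.0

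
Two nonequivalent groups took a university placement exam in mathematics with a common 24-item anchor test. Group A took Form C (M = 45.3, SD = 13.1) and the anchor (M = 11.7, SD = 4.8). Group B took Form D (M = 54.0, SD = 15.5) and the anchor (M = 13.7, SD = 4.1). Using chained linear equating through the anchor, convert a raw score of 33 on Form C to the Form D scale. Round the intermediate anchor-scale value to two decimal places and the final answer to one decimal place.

29.4

Form C → anchor (Group A): v = (4.8/13.1)(33 − 45.3) + 11.7 = 7.19
anchor → Form D (Group B): y = (15.5/4.1)(7.19 − 13.7) + 54.0 = 29.4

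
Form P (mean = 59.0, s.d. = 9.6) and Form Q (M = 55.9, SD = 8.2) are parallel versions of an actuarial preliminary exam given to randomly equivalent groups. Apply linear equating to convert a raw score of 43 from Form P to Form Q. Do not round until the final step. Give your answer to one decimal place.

42.2

Linear equating: y = (SD_Y/SD_X)(x − M_X) + M_Y
y = (8.2/9.6)(43 − 59.0) + 55.9
y = 0.854167 × -16.0 + 55.9 = -13.6667 + 55.9 = 42.2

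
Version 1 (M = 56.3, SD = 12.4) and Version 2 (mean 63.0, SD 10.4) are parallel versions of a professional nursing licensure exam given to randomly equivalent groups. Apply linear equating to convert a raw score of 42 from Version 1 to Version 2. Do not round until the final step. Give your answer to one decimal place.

51.0

Linear equating: y = (SD_Y/SD_X)(x − M_X) + M_Y
y = (10.4/12.4)(42 − 56.3) + 63.0
y = 0.838710 × -14.3 + 63.0 = -11.9935 + 63.0 = 51.0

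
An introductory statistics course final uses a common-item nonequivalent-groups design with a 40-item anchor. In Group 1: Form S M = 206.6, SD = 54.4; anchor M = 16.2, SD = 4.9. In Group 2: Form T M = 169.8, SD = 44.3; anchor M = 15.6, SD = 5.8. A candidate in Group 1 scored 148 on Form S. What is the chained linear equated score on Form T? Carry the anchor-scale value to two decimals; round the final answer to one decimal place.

134.1

Form S → anchor (Group 1): v = (4.9/54.4)(148 − 206.6) + 16.2 = 10.92
anchor → Form T (Group 2): y = (44.3/5.8)(10.92 − 15.6) + 169.8 = 134.1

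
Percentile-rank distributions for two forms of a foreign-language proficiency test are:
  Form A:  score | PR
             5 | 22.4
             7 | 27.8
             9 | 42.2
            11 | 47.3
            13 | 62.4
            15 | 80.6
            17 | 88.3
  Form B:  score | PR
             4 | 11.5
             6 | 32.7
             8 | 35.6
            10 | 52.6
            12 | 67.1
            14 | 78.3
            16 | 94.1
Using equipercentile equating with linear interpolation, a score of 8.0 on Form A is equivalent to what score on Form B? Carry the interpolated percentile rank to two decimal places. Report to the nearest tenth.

7.6

PR of 8.0 on Form A: 27.8 + (8.0 − 7)/(9 − 7) × (42.2 − 27.8) = 35.00
On Form B, PR 35.00 falls between score 6 (PR 32.7) and 8 (PR 35.6).
Interpolate: 6 + (35.00 − 32.7)/(35.6 − 32.7) × (8 − 6) = 7.6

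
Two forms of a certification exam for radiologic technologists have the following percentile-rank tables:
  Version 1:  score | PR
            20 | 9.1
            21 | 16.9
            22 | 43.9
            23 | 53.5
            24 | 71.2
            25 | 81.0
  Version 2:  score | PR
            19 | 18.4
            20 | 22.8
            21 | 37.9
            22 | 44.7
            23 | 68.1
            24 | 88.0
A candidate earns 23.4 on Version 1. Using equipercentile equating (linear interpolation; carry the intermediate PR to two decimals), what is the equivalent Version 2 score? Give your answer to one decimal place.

22.7

PR of 23.4 on Version 1: 53.5 + (23.4 − 23)/(24 − 23) × (71.2 − 53.5) = 60.58
On Version 2, PR 60.58 falls between score 22 (PR 44.7) and 23 (PR 68.1).
Interpolate: 22 + (60.58 − 44.7)/(68.1 − 44.7) × (23 − 22) = 22.7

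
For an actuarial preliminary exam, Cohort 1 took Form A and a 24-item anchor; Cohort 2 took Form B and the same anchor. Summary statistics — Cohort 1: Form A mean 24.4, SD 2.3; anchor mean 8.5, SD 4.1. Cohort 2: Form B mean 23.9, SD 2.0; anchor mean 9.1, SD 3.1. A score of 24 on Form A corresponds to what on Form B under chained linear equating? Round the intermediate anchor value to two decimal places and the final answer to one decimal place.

Form A → anchor (Cohort 1): v = (4.1/2.3)(24 − 24.4) + 8.5 = 7.79
anchor → Form B (Cohort 2): y = (2.0/3.1)(7.79 − 9.1) + 23.9 = 23.1

23.1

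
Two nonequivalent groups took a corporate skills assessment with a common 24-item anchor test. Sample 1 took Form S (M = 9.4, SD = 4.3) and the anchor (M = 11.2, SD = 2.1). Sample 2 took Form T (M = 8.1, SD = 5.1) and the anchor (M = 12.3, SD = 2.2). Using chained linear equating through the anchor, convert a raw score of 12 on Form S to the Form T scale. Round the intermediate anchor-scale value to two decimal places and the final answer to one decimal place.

Form S → anchor (Sample 1): v = (2.1/4.3)(12 − 9.4) + 11.2 = 12.47
anchor → Form T (Sample 2): y = (5.1/2.2)(12.47 − 12.3) + 8.1 = 8.5

8.5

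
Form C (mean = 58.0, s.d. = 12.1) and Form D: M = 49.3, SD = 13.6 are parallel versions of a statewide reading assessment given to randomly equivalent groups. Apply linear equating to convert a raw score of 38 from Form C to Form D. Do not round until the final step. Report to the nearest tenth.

26.8

Linear equating: y = (SD_Y/SD_X)(x − M_X) + M_Y
y = (13.6/12.1)(38 − 58.0) + 49.3
y = 1.123967 × -20.0 + 49.3 = -22.4793 + 49.3 = 26.8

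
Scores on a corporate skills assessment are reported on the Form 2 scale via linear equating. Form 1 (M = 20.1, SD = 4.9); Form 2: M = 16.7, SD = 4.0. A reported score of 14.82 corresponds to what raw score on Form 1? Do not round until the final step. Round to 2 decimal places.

17.80

Invert y = (SD_Y/SD_X)(x − M_X) + M_Y:
x = (SD_X/SD_Y)(y − M_Y) + M_X = (4.9/4.0)(14.82 − 16.7) + 20.1
x = 1.225000 × -1.880 + 20.1 = 17.80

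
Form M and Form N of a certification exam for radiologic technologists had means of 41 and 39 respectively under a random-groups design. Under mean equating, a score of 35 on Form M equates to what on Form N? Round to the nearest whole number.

33

Mean equating: y = x + (M_Y − M_X) = 35 + (39 − 41) = 33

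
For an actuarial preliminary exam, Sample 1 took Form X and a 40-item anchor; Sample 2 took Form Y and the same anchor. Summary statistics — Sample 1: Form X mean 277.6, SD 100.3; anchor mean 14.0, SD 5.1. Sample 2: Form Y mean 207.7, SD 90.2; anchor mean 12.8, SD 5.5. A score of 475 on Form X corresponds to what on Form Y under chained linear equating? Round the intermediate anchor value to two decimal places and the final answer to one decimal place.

Form X → anchor (Sample 1): v = (5.1/100.3)(475 − 277.6) + 14.0 = 24.04
anchor → Form Y (Sample 2): y = (90.2/5.5)(24.04 − 12.8) + 207.7 = 392.0

392.0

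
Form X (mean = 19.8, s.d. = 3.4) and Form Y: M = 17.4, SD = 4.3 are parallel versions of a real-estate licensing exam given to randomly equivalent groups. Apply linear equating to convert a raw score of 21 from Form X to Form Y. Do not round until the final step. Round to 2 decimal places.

18.92

Linear equating: y = (SD_Y/SD_X)(x − M_X) + M_Y
y = (4.3/3.4)(21 − 19.8) + 17.4
y = 1.264706 × 1.2 + 17.4 = 1.5176 + 17.4 = 18.92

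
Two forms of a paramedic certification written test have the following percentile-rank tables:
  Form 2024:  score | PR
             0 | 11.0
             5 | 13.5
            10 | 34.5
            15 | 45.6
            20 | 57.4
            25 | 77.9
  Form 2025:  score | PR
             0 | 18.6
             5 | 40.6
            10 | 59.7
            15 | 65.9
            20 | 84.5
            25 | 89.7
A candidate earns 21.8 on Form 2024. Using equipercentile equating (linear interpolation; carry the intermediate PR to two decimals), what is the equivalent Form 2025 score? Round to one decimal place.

14.1

PR of 21.8 on Form 2024: 57.4 + (21.8 − 20)/(25 − 20) × (77.9 − 57.4) = 64.78
On Form 2025, PR 64.78 falls between score 10 (PR 59.7) and 15 (PR 65.9).
Interpolate: 10 + (64.78 − 59.7)/(65.9 − 59.7) × (15 − 10) = 14.1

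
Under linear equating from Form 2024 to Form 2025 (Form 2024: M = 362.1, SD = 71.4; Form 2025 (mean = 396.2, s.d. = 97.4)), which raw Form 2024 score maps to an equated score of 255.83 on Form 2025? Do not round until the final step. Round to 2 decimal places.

Invert y = (SD_Y/SD_X)(x − M_X) + M_Y:
x = (SD_X/SD_Y)(y − M_Y) + M_X = (71.4/97.4)(255.83 − 396.2) + 362.1
x = 0.733060 × -140.370 + 362.1 = 259.20

259.20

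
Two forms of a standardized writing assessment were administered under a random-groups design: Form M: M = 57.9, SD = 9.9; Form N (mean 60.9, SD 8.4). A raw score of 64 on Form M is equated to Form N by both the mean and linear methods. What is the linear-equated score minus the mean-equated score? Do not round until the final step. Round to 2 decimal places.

-0.92

Mean-equated: 64 + (60.9 − 57.9) = 67.00
Linear-equated: (8.4/9.9)(64 − 57.9) + 60.9 = 66.076
Difference = 66.076 − 67.00 = -0.92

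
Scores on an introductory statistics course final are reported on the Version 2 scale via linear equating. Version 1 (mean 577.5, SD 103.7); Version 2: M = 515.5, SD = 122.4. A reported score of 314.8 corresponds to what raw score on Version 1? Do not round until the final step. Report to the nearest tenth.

Invert y = (SD_Y/SD_X)(x − M_X) + M_Y:
x = (SD_X/SD_Y)(y − M_Y) + M_X = (103.7/122.4)(314.8 − 515.5) + 577.5
x = 0.847222 × -200.700 + 577.5 = 407.5

407.5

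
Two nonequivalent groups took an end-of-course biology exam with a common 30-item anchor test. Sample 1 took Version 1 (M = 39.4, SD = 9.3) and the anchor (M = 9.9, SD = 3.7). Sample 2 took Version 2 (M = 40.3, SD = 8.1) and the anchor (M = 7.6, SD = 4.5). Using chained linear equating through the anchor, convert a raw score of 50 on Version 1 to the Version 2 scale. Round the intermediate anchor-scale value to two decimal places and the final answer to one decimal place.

52.0

Version 1 → anchor (Sample 1): v = (3.7/9.3)(50 − 39.4) + 9.9 = 14.12
anchor → Version 2 (Sample 2): y = (8.1/4.5)(14.12 − 7.6) + 40.3 = 52.0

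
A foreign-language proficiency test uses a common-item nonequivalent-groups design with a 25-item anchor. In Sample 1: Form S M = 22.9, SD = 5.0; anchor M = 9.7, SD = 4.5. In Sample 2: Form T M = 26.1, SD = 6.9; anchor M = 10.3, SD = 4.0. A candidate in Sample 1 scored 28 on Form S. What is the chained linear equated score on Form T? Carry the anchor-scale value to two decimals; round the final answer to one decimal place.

33.0

Form S → anchor (Sample 1): v = (4.5/5.0)(28 − 22.9) + 9.7 = 14.29
anchor → Form T (Sample 2): y = (6.9/4.0)(14.29 − 10.3) + 26.1 = 33.0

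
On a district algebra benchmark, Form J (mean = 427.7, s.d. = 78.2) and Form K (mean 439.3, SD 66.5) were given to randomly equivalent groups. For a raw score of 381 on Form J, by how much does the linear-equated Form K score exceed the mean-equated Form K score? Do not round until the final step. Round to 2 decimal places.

6.99

Mean-equated: 381 + (439.3 − 427.7) = 392.60
Linear-equated: (66.5/78.2)(381 − 427.7) + 439.3 = 399.587
Difference = 399.587 − 392.60 = 6.99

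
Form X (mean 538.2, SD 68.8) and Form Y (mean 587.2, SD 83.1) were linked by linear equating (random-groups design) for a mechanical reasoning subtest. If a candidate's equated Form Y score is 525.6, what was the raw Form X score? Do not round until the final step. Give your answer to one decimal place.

Invert y = (SD_Y/SD_X)(x − M_X) + M_Y:
x = (SD_X/SD_Y)(y − M_Y) + M_X = (68.8/83.1)(525.6 − 587.2) + 538.2
x = 0.827918 × -61.600 + 538.2 = 487.2

487.2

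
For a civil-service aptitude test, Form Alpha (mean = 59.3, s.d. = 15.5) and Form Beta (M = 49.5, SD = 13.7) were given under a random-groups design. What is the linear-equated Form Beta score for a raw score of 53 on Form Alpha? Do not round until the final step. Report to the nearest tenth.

43.9

Linear equating: y = (SD_Y/SD_X)(x − M_X) + M_Y
y = (13.7/15.5)(53 − 59.3) + 49.5
y = 0.883871 × -6.3 + 49.5 = -5.5684 + 49.5 = 43.9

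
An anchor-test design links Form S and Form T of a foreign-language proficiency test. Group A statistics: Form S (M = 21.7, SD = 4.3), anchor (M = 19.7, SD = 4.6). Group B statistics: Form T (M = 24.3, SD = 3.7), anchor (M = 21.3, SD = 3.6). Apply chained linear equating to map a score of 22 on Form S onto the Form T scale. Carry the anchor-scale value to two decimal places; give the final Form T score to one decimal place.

Form S → anchor (Group A): v = (4.6/4.3)(22 − 21.7) + 19.7 = 20.02
anchor → Form T (Group B): y = (3.7/3.6)(20.02 − 21.3) + 24.3 = 23.0

23.0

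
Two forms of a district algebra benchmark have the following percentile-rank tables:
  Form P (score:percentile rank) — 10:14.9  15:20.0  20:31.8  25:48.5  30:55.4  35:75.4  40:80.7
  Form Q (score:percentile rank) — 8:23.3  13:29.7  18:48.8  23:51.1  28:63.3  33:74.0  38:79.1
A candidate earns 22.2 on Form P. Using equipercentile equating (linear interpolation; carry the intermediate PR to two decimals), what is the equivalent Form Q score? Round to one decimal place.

15.5

PR of 22.2 on Form P: 31.8 + (22.2 − 20)/(25 − 20) × (48.5 − 31.8) = 39.15
On Form Q, PR 39.15 falls between score 13 (PR 29.7) and 18 (PR 48.8).
Interpolate: 13 + (39.15 − 29.7)/(48.8 − 29.7) × (18 − 13) = 15.5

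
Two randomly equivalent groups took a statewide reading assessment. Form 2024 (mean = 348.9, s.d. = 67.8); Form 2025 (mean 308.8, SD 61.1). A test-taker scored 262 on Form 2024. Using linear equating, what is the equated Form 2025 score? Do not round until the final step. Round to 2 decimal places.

230.49

Linear equating: y = (SD_Y/SD_X)(x − M_X) + M_Y
y = (61.1/67.8)(262 − 348.9) + 308.8
y = 0.901180 × -86.9 + 308.8 = -78.3125 + 308.8 = 230.49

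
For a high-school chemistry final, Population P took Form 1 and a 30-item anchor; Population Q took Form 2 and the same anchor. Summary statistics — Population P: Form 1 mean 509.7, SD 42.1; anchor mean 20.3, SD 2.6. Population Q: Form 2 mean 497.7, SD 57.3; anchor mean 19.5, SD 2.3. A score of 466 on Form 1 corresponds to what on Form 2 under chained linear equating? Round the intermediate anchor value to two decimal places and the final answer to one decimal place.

Form 1 → anchor (Population P): v = (2.6/42.1)(466 − 509.7) + 20.3 = 17.60
anchor → Form 2 (Population Q): y = (57.3/2.3)(17.60 − 19.5) + 497.7 = 450.4

450.4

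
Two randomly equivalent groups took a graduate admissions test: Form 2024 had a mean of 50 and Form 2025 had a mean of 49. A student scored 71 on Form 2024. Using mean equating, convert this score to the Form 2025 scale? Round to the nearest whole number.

Mean equating: y = x + (M_Y − M_X) = 71 + (49 − 50) = 70

70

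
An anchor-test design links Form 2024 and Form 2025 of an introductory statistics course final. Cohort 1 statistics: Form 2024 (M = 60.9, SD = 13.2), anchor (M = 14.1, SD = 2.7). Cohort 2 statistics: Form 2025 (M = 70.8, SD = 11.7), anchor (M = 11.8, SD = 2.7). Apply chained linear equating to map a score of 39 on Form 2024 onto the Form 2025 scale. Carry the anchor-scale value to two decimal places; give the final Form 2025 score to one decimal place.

Form 2024 → anchor (Cohort 1): v = (2.7/13.2)(39 − 60.9) + 14.1 = 9.62
anchor → Form 2025 (Cohort 2): y = (11.7/2.7)(9.62 − 11.8) + 70.8 = 61.4

61.4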